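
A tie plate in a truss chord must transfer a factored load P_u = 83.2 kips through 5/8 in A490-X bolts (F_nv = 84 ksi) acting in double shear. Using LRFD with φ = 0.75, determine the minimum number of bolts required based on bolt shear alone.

A_b = π·0.625²/4 = 0.3068 in².
Per-bolt design strength φR_n = 0.75 × 84 × 0.3068 × 2 = 38.66 kips.
n ≥ 83.2 / 38.66 = 2.152 → use 3 bolts.

3 bolts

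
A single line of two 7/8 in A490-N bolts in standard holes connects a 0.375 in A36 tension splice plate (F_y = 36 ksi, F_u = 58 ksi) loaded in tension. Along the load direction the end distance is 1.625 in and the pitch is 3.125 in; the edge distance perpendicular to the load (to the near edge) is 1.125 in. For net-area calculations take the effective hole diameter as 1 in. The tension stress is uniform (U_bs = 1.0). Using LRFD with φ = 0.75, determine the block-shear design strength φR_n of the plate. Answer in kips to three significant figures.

Shear plane L_v = 1.625 + 1·3.125 = 4.75 in; A_gv = 4.75 × 0.375 = 1.781 in².
A_nv = (4.75 − 1.5·1) × 0.375 = 1.219 in².
A_nt = (1.125 − 0.5·1) × 0.375 = 0.2344 in².
0.6 F_u A_nv = 42.41 kips; 0.6 F_y A_gv = 38.47 kips → shear yielding governs the shear term.
R_n = 38.47 + 1.0 × 58 × 0.2344 = 52.07 kips.
Design strength φR_n = 0.75 × 52.07 = 39.1 kips.

39.1 kips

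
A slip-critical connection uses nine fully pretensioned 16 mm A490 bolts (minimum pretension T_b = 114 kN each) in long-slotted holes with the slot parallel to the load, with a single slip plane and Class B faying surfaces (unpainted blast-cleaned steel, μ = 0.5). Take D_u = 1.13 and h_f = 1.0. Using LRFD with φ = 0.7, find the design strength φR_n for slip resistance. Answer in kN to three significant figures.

406 kN

R_n = μ · D_u · h_f · T_b · n_s · n_b = 0.5 × 1.13 × 1.0 × 114 × 1 × 9 = 579.7 kN.
Design strength φR_n = 0.7 × 579.7 = 406 kN.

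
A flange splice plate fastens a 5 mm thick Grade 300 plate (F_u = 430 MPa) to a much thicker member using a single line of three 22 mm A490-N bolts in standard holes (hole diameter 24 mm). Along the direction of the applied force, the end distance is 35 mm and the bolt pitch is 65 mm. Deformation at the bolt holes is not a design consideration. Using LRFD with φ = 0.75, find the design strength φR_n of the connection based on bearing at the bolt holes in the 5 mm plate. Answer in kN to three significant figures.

Per bolt r_n = 1.5 l_c t F_u ≤ 3.0 d t F_u; upper limit = 3.0 × 22 × 5 × 430 / 1000 = 141.9 kN.
Edge bolt: l_c = 35 − 24/2 = 23 mm → 1.5 × 23 × 5 × 430 / 1000 = 74.17 → r_n = 74.17 kN.
Interior bolts: l_c = 65 − 24 = 41 mm → 1.5 × 41 × 5 × 430 / 1000 = 132.2 → r_n = 132.2 kN.
R_n = 1 × 74.17 + 2 × 132.2 = 338.6 kN.
Design strength φR_n = 0.75 × 338.6 = 254 kN.

254 kN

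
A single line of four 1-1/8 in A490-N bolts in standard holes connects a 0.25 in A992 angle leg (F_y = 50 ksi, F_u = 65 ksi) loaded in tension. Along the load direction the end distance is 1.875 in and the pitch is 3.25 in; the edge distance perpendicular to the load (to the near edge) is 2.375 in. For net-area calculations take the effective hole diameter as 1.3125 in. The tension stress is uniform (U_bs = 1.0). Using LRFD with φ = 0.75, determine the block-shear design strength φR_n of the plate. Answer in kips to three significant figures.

72.4 kips

Shear plane L_v = 1.875 + 3·3.25 = 11.62 in; A_gv = 11.62 × 0.25 = 2.906 in².
A_nv = (11.62 − 3.5·1.3125) × 0.25 = 1.758 in².
A_nt = (2.375 − 0.5·1.3125) × 0.25 = 0.4297 in².
0.6 F_u A_nv = 68.55 kips; 0.6 F_y A_gv = 87.19 kips → shear rupture governs the shear term.
R_n = 68.55 + 1.0 × 65 × 0.4297 = 96.48 kips.
Design strength φR_n = 0.75 × 96.48 = 72.4 kips.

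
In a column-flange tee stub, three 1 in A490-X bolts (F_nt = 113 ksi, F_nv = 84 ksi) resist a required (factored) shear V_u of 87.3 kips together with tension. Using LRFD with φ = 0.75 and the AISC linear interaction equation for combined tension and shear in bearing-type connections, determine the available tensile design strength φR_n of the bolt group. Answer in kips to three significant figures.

A_b = π·1²/4 = 0.7854 in²; f_rv = 87.3 / (3 × 0.7854) = 37.05 ksi.
F'_nt = 1.3 F_nt − (F_nt / φF_nv) f_rv = 1.3·113 − (113/(0.75·84))·37.05 = 80.44 ksi, capped at F_nt → F'_nt = 80.44 ksi.
R_n = F'_nt · A_b · n = 80.44 × 0.7854 × 3 = 189.5 kips.
Design strength φR_n = 0.75 × 189.5 = 142 kips.

142 kips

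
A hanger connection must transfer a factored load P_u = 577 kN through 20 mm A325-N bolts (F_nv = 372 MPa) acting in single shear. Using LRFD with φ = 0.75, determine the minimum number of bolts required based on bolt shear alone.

A_b = π·20²/4 = 314.2 mm².
Per-bolt design strength φR_n = 0.75 × 372 × 314.2 × 1 / 1000 = 87.65 kN.
n ≥ 577 / 87.65 = 6.583 → use 7 bolts.

7 bolts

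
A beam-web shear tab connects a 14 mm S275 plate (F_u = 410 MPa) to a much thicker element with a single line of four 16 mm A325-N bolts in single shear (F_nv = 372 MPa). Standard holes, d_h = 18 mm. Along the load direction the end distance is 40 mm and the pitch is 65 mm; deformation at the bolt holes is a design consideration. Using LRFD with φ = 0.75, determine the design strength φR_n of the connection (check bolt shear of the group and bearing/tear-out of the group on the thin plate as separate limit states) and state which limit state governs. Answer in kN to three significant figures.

Bolt shear: A_b = π·16²/4 = 201.1 mm²; R_n = 372 × 201.1 × 4 × 1 / 1000 = 299.2 kN → 0.75 × 299.2 = 224 kN.
Bearing (1.2 l_c t F_u ≤ 2.4 d t F_u): upper limit = 2.4·16·14·410 / 1000 = 220.4 kN.
  Edge l_c = 40 − 18/2 = 31 → r_n = 213.5 kN; interior l_c = 65 − 18 = 47 → r_n = 220.4 kN.
  R_n,bearing = 1·213.5 + 3·220.4 = 874.8 kN → 0.75 × 874.8 = 656 kN.
Bolt shear governs: 224 kN.

224 kN (bolt shear governs)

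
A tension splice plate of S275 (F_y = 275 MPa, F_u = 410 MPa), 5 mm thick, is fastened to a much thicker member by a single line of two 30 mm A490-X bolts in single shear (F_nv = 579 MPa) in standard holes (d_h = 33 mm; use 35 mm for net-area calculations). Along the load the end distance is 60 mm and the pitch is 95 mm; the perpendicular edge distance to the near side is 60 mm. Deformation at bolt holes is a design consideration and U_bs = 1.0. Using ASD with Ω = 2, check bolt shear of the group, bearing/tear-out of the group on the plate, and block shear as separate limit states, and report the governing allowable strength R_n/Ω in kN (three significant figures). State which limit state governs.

Bolt shear: A_b = π·30²/4 = 706.9 mm²; R_n = 579 × 706.9 × 2 × 1 / 1000 = 818.5 kN → 818.5 / 2 = 409 kN.
Bearing: edge l_c = 43.5, r_n = 107 kN; interior l_c = 62, r_n = 147.6 kN; R_n = 107 + 1·147.6 = 254.6 kN → 127 kN.
Block shear: A_gv = 775, A_nv = 512.5, A_nt = 212.5 mm²; R_n = min(0.6F_uA_nv, 0.6F_yA_gv) + U_bs·F_u·A_nt = 213.2 kN → 107 kN.
Block shear governs: 107 kN.

107 kN (block shear governs)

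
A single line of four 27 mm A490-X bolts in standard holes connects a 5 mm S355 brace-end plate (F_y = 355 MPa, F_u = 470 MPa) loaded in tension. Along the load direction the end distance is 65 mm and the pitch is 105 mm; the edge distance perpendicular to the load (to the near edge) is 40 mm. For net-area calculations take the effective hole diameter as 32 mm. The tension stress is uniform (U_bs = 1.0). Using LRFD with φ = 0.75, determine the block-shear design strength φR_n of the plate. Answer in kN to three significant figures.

Shear plane L_v = 65 + 3·105 = 380 mm; A_gv = 380 × 5 = 1900 mm².
A_nv = (380 − 3.5·32) × 5 = 1340 mm².
A_nt = (40 − 0.5·32) × 5 = 120 mm².
0.6 F_u A_nv = 377.9 kN; 0.6 F_y A_gv = 404.7 kN → shear rupture governs the shear term.
R_n = 377.9 + 1.0 × 470 × 120 / 1000 = 434.3 kN.
Design strength φR_n = 0.75 × 434.3 = 326 kN.

326 kN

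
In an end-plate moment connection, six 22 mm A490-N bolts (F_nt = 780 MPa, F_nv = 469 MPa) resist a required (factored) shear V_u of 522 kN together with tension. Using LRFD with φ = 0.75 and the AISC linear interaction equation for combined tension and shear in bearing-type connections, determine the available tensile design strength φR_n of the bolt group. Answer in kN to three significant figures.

A_b = π·22²/4 = 380.1 mm²; f_rv = 522 × 1000 / (6 × 380.1) = 228.9 MPa.
F'_nt = 1.3 F_nt − (F_nt / φF_nv) f_rv = 1.3·780 − (780/(0.75·469))·228.9 = 506.5 MPa, capped at F_nt → F'_nt = 506.5 MPa.
R_n = F'_nt · A_b · n = 506.5 × 380.1 × 6 / 1000 = 1155 kN.
Design strength φR_n = 0.75 × 1155 = 866 kN.

866 kN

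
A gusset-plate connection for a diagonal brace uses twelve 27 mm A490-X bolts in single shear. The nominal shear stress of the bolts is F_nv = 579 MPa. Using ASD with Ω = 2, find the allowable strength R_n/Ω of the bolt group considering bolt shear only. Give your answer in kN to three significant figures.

1990 kN

A_b = π × 27² / 4 = 572.6 mm².
R_n = F_nv · A_b · n · n_s = 579 × 572.6 × 12 × 1 / 1000 = 3978 kN.
Allowable strength R_n/Ω = 3978 / 2 = 1990 kN.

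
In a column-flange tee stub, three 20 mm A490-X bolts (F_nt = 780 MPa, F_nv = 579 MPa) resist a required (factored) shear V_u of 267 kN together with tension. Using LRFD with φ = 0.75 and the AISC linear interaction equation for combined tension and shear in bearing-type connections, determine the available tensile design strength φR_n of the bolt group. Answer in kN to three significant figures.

A_b = π·20²/4 = 314.2 mm²; f_rv = 267 × 1000 / (3 × 314.2) = 283.3 MPa.
F'_nt = 1.3 F_nt − (F_nt / φF_nv) f_rv = 1.3·780 − (780/(0.75·579))·283.3 = 505.1 MPa, capped at F_nt → F'_nt = 505.1 MPa.
R_n = F'_nt · A_b · n = 505.1 × 314.2 × 3 / 1000 = 476.1 kN.
Design strength φR_n = 0.75 × 476.1 = 357 kN.

357 kN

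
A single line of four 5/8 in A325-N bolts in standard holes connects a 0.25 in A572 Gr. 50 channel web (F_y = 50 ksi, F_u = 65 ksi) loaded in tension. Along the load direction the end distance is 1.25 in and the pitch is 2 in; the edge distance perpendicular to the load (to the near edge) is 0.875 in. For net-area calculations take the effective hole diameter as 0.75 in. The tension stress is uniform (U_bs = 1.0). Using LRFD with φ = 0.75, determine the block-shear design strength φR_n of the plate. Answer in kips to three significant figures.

39.9 kips

Shear plane L_v = 1.25 + 3·2 = 7.25 in; A_gv = 7.25 × 0.25 = 1.812 in².
A_nv = (7.25 − 3.5·0.75) × 0.25 = 1.156 in².
A_nt = (0.875 − 0.5·0.75) × 0.25 = 0.125 in².
0.6 F_u A_nv = 45.09 kips; 0.6 F_y A_gv = 54.38 kips → shear rupture governs the shear term.
R_n = 45.09 + 1.0 × 65 × 0.125 = 53.22 kips.
Design strength φR_n = 0.75 × 53.22 = 39.9 kips.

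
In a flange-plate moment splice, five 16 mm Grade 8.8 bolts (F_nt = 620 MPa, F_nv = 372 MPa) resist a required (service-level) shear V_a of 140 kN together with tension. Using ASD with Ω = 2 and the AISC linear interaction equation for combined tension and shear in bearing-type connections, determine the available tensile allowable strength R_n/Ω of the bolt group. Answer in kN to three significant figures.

172 kN

A_b = π·16²/4 = 201.1 mm²; f_rv = 140 × 1000 / (5 × 201.1) = 139.3 MPa.
F'_nt = 1.3 F_nt − (Ω F_nt / F_nv) f_rv = 1.3·620 − (2·620/372)·139.3 = 341.8 MPa, capped at F_nt → F'_nt = 341.8 MPa.
R_n = F'_nt · A_b · n = 341.8 × 201.1 × 5 / 1000 = 343.6 kN.
Allowable strength R_n/Ω = 343.6 / 2 = 172 kN.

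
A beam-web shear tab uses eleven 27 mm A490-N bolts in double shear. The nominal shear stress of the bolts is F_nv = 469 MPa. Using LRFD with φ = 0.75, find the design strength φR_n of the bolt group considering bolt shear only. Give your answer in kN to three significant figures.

4430 kN

A_b = π × 27² / 4 = 572.6 mm².
R_n = F_nv · A_b · n · n_s = 469 × 572.6 × 11 × 2 / 1000 = 5908 kN.
Design strength φR_n = 0.75 × 5908 = 4430 kN.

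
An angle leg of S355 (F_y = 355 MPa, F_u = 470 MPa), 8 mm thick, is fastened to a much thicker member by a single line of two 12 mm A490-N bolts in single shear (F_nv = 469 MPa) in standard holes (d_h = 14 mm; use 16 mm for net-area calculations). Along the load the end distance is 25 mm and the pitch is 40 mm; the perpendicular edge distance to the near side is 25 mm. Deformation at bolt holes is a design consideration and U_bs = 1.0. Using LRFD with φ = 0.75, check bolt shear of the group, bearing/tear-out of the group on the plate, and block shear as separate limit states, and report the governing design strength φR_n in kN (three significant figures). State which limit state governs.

79.6 kN (bolt shear governs)

Bolt shear: A_b = π·12²/4 = 113.1 mm²; R_n = 469 × 113.1 × 2 × 1 / 1000 = 106.1 kN → 0.75 × 106.1 = 79.6 kN.
Bearing: edge l_c = 18, r_n = 81.22 kN; interior l_c = 26, r_n = 108.3 kN; R_n = 81.22 + 1·108.3 = 189.5 kN → 142 kN.
Block shear: A_gv = 520, A_nv = 328, A_nt = 136 mm²; R_n = min(0.6F_uA_nv, 0.6F_yA_gv) + U_bs·F_u·A_nt = 156.4 kN → 117 kN.
Bolt shear governs: 79.6 kN.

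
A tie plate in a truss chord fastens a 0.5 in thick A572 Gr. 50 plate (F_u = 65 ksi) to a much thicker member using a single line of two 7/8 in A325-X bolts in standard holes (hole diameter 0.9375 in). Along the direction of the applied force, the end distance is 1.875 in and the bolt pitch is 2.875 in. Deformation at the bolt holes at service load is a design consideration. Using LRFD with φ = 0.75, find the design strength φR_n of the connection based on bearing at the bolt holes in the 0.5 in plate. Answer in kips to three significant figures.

Per bolt r_n = 1.2 l_c t F_u ≤ 2.4 d t F_u; upper limit = 2.4 × 0.875 × 0.5 × 65 = 68.25 kips.
Edge bolt: l_c = 1.875 − 0.9375/2 = 1.406 in → 1.2 × 1.406 × 0.5 × 65 = 54.84 → r_n = 54.84 kips.
Interior bolts: l_c = 2.875 − 0.9375 = 1.938 in → 1.2 × 1.938 × 0.5 × 65 = 75.56 → r_n = 68.25 kips.
R_n = 1 × 54.84 + 1 × 68.25 = 123.1 kips.
Design strength φR_n = 0.75 × 123.1 = 92.3 kips.

92.3 kips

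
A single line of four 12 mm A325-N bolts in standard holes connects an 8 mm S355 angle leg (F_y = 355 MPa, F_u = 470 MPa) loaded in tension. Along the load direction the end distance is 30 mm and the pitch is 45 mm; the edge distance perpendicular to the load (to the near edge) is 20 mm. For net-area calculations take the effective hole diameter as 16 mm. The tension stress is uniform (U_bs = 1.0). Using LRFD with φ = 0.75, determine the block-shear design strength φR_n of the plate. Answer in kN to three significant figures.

Shear plane L_v = 30 + 3·45 = 165 mm; A_gv = 165 × 8 = 1320 mm².
A_nv = (165 − 3.5·16) × 8 = 872 mm².
A_nt = (20 − 0.5·16) × 8 = 96 mm².
0.6 F_u A_nv = 245.9 kN; 0.6 F_y A_gv = 281.2 kN → shear rupture governs the shear term.
R_n = 245.9 + 1.0 × 470 × 96 / 1000 = 291 kN.
Design strength φR_n = 0.75 × 291 = 218 kN.

218 kN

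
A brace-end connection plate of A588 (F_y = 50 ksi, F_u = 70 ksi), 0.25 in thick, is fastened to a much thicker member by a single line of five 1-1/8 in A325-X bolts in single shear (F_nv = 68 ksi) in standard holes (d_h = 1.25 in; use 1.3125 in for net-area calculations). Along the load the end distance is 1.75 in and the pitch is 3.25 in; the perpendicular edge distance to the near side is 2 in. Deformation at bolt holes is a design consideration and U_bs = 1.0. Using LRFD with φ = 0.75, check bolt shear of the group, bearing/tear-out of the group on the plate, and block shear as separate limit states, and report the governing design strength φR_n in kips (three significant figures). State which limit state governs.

Bolt shear: A_b = π·1.125²/4 = 0.994 in²; R_n = 68 × 0.994 × 5 × 1 = 338 kips → 0.75 × 338 = 253 kips.
Bearing: edge l_c = 1.125, r_n = 23.62 kips; interior l_c = 2, r_n = 42 kips; R_n = 23.62 + 4·42 = 191.6 kips → 144 kips.
Block shear: A_gv = 3.688, A_nv = 2.211, A_nt = 0.3359 in²; R_n = min(0.6F_uA_nv, 0.6F_yA_gv) + U_bs·F_u·A_nt = 116.4 kips → 87.3 kips.
Block shear governs: 87.3 kips.

87.3 kips (block shear governs)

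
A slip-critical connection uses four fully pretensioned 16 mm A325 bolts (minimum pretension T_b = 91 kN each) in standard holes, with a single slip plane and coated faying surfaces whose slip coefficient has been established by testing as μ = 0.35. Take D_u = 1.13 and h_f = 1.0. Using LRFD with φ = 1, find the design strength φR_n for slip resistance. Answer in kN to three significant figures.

144 kN

R_n = μ · D_u · h_f · T_b · n_s · n_b = 0.35 × 1.13 × 1.0 × 91 × 1 × 4 = 144 kN.
Design strength φR_n = 1 × 144 = 144 kN.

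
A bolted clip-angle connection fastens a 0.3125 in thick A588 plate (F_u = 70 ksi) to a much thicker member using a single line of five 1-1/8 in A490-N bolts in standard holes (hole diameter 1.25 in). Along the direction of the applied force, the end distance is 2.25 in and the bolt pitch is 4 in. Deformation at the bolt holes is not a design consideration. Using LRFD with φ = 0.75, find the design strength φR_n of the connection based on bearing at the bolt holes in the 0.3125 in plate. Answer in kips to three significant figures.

261 kips

Per bolt r_n = 1.5 l_c t F_u ≤ 3.0 d t F_u; upper limit = 3.0 × 1.125 × 0.3125 × 70 = 73.83 kips.
Edge bolt: l_c = 2.25 − 1.25/2 = 1.625 in → 1.5 × 1.625 × 0.3125 × 70 = 53.32 → r_n = 53.32 kips.
Interior bolts: l_c = 4 − 1.25 = 2.75 in → 1.5 × 2.75 × 0.3125 × 70 = 90.23 → r_n = 73.83 kips.
R_n = 1 × 53.32 + 4 × 73.83 = 348.6 kips.
Design strength φR_n = 0.75 × 348.6 = 261 kips.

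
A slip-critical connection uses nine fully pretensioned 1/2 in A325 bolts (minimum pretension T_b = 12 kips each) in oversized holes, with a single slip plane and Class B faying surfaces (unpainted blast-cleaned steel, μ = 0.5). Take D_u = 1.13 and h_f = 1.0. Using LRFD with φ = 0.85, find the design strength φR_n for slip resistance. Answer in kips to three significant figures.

R_n = μ · D_u · h_f · T_b · n_s · n_b = 0.5 × 1.13 × 1.0 × 12 × 1 × 9 = 61.02 kips.
Design strength φR_n = 0.85 × 61.02 = 51.9 kips.

51.9 kips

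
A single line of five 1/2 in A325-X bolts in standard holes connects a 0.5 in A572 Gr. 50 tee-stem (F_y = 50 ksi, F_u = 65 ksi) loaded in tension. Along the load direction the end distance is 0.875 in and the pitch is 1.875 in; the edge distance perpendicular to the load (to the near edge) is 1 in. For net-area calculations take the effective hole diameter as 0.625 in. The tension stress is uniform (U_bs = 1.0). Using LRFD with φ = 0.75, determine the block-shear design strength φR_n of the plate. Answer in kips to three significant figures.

Shear plane L_v = 0.875 + 4·1.875 = 8.375 in; A_gv = 8.375 × 0.5 = 4.188 in².
A_nv = (8.375 − 4.5·0.625) × 0.5 = 2.781 in².
A_nt = (1 − 0.5·0.625) × 0.5 = 0.3438 in².
0.6 F_u A_nv = 108.5 kips; 0.6 F_y A_gv = 125.6 kips → shear rupture governs the shear term.
R_n = 108.5 + 1.0 × 65 × 0.3438 = 130.8 kips.
Design strength φR_n = 0.75 × 130.8 = 98.1 kips.

98.1 kips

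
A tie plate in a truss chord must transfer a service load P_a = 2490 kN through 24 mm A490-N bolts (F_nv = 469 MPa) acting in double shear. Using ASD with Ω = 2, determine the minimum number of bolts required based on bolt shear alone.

12 bolts

A_b = π·24²/4 = 452.4 mm².
Per-bolt allowable strength R_n/Ω = 469 × 452.4 × 2 / 1000 / 2 = 212.2 kN.
n ≥ 2490 / 212.2 = 11.74 → use 12 bolts.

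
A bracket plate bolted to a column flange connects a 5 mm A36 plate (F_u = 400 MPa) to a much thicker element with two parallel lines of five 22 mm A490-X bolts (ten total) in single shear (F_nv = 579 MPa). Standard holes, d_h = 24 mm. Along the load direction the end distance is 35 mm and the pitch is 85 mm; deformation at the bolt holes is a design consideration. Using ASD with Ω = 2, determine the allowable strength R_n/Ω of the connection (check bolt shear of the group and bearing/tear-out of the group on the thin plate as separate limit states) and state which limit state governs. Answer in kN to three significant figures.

Bolt shear: A_b = π·22²/4 = 380.1 mm²; R_n = 579 × 380.1 × 10 × 1 / 1000 = 2201 kN → 2201 / 2 = 1100 kN.
Bearing (1.2 l_c t F_u ≤ 2.4 d t F_u): upper limit = 2.4·22·5·400 / 1000 = 105.6 kN.
  Edge l_c = 35 − 24/2 = 23 → r_n = 55.2 kN; interior l_c = 85 − 24 = 61 → r_n = 105.6 kN.
  R_n,bearing = 2·55.2 + 8·105.6 = 955.2 kN → 955.2 / 2 = 478 kN.
Bearing governs: 478 kN.

478 kN (bearing governs)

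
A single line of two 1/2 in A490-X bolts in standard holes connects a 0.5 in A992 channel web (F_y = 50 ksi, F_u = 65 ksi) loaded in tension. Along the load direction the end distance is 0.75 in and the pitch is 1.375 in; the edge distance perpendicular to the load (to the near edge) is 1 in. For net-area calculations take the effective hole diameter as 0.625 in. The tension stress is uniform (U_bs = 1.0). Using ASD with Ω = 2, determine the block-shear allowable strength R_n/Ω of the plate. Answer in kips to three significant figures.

22.8 kips

Shear plane L_v = 0.75 + 1·1.375 = 2.125 in; A_gv = 2.125 × 0.5 = 1.062 in².
A_nv = (2.125 − 1.5·0.625) × 0.5 = 0.5938 in².
A_nt = (1 − 0.5·0.625) × 0.5 = 0.3438 in².
0.6 F_u A_nv = 23.16 kips; 0.6 F_y A_gv = 31.88 kips → shear rupture governs the shear term.
R_n = 23.16 + 1.0 × 65 × 0.3438 = 45.5 kips.
Allowable strength R_n/Ω = 45.5 / 2 = 22.8 kips.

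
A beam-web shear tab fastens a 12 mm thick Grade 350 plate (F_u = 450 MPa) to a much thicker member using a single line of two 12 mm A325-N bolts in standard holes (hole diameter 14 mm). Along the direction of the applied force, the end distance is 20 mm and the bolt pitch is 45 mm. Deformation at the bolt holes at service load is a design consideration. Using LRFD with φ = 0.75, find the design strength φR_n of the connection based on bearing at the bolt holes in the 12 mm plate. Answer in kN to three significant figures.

Per bolt r_n = 1.2 l_c t F_u ≤ 2.4 d t F_u; upper limit = 2.4 × 12 × 12 × 450 / 1000 = 155.5 kN.
Edge bolt: l_c = 20 − 14/2 = 13 mm → 1.2 × 13 × 12 × 450 / 1000 = 84.24 → r_n = 84.24 kN.
Interior bolts: l_c = 45 − 14 = 31 mm → 1.2 × 31 × 12 × 450 / 1000 = 200.9 → r_n = 155.5 kN.
R_n = 1 × 84.24 + 1 × 155.5 = 239.8 kN.
Design strength φR_n = 0.75 × 239.8 = 180 kN.

180 kN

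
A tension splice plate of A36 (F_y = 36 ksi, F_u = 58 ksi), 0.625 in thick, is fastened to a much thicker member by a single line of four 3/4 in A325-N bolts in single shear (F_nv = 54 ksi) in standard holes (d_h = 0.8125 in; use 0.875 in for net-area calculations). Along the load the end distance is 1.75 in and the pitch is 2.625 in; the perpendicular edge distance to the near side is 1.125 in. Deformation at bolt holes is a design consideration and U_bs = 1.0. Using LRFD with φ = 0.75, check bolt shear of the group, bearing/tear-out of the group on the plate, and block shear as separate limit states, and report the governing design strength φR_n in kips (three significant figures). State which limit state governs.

71.6 kips (bolt shear governs)

Bolt shear: A_b = π·0.75²/4 = 0.4418 in²; R_n = 54 × 0.4418 × 4 × 1 = 95.43 kips → 0.75 × 95.43 = 71.6 kips.
Bearing: edge l_c = 1.344, r_n = 58.45 kips; interior l_c = 1.812, r_n = 65.25 kips; R_n = 58.45 + 3·65.25 = 254.2 kips → 191 kips.
Block shear: A_gv = 6.016, A_nv = 4.102, A_nt = 0.4297 in²; R_n = min(0.6F_uA_nv, 0.6F_yA_gv) + U_bs·F_u·A_nt = 154.9 kips → 116 kips.
Bolt shear governs: 71.6 kips.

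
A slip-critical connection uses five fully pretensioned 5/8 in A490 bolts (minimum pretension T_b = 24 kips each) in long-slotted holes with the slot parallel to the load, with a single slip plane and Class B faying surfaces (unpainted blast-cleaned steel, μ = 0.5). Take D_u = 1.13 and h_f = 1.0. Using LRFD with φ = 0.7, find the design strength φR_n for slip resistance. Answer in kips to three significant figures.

47.5 kips

R_n = μ · D_u · h_f · T_b · n_s · n_b = 0.5 × 1.13 × 1.0 × 24 × 1 × 5 = 67.8 kips.
Design strength φR_n = 0.7 × 67.8 = 47.5 kips.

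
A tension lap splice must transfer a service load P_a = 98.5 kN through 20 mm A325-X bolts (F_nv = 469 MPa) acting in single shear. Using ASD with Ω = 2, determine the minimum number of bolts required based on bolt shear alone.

2 bolts

A_b = π·20²/4 = 314.2 mm².
Per-bolt allowable strength R_n/Ω = 469 × 314.2 × 1 / 1000 / 2 = 73.67 kN.
n ≥ 98.5 / 73.67 = 1.337 → use 2 bolts.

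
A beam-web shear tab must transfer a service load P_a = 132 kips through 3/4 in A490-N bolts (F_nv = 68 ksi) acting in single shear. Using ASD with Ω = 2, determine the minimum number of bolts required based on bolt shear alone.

A_b = π·0.75²/4 = 0.4418 in².
Per-bolt allowable strength R_n/Ω = 68 × 0.4418 × 1 / 2 = 15.02 kips.
n ≥ 132 / 15.02 = 8.788 → use 9 bolts.

9 bolts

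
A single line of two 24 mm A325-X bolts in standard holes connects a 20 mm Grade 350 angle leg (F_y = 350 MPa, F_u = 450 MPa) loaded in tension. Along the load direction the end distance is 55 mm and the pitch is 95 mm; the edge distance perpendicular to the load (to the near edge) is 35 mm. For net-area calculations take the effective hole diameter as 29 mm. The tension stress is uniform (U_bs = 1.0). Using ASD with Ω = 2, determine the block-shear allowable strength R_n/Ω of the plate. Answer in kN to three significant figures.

Shear plane L_v = 55 + 1·95 = 150 mm; A_gv = 150 × 20 = 3000 mm².
A_nv = (150 − 1.5·29) × 20 = 2130 mm².
A_nt = (35 − 0.5·29) × 20 = 410 mm².
0.6 F_u A_nv = 575.1 kN; 0.6 F_y A_gv = 630 kN → shear rupture governs the shear term.
R_n = 575.1 + 1.0 × 450 × 410 / 1000 = 759.6 kN.
Allowable strength R_n/Ω = 759.6 / 2 = 380 kN.

380 kN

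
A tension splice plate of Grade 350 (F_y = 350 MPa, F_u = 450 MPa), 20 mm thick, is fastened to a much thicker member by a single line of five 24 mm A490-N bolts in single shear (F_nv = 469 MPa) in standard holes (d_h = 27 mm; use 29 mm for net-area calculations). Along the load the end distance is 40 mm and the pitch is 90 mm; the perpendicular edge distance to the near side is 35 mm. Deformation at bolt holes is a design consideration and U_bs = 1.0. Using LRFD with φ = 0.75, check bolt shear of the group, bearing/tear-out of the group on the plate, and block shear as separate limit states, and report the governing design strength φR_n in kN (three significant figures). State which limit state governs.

Bolt shear: A_b = π·24²/4 = 452.4 mm²; R_n = 469 × 452.4 × 5 × 1 / 1000 = 1061 kN → 0.75 × 1061 = 796 kN.
Bearing: edge l_c = 26.5, r_n = 286.2 kN; interior l_c = 63, r_n = 518.4 kN; R_n = 286.2 + 4·518.4 = 2360 kN → 1770 kN.
Block shear: A_gv = 8000, A_nv = 5390, A_nt = 410 mm²; R_n = min(0.6F_uA_nv, 0.6F_yA_gv) + U_bs·F_u·A_nt = 1640 kN → 1230 kN.
Bolt shear governs: 796 kN.

796 kN (bolt shear governs)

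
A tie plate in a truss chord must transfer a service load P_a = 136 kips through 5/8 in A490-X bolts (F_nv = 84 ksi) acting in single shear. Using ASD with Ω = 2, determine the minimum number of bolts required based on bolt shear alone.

11 bolts

A_b = π·0.625²/4 = 0.3068 in².
Per-bolt allowable strength R_n/Ω = 84 × 0.3068 × 1 / 2 = 12.89 kips.
n ≥ 136 / 12.89 = 10.55 → use 11 bolts.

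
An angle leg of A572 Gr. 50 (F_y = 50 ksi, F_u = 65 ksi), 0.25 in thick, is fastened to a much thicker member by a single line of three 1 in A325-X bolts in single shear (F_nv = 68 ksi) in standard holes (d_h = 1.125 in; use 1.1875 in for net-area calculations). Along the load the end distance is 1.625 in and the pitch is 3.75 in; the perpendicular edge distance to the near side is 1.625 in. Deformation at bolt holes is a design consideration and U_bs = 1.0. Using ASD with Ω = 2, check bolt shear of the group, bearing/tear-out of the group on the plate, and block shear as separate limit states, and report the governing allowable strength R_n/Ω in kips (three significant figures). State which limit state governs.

38.4 kips (block shear governs)

Bolt shear: A_b = π·1²/4 = 0.7854 in²; R_n = 68 × 0.7854 × 3 × 1 = 160.2 kips → 160.2 / 2 = 80.1 kips.
Bearing: edge l_c = 1.062, r_n = 20.72 kips; interior l_c = 2.625, r_n = 39 kips; R_n = 20.72 + 2·39 = 98.72 kips → 49.4 kips.
Block shear: A_gv = 2.281, A_nv = 1.539, A_nt = 0.2578 in²; R_n = min(0.6F_uA_nv, 0.6F_yA_gv) + U_bs·F_u·A_nt = 76.78 kips → 38.4 kips.
Block shear governs: 38.4 kips.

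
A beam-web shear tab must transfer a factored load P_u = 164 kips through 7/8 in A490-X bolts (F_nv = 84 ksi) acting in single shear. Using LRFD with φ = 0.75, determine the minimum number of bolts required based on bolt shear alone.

5 bolts

A_b = π·0.875²/4 = 0.6013 in².
Per-bolt design strength φR_n = 0.75 × 84 × 0.6013 × 1 = 37.88 kips.
n ≥ 164 / 37.88 = 4.329 → use 5 bolts.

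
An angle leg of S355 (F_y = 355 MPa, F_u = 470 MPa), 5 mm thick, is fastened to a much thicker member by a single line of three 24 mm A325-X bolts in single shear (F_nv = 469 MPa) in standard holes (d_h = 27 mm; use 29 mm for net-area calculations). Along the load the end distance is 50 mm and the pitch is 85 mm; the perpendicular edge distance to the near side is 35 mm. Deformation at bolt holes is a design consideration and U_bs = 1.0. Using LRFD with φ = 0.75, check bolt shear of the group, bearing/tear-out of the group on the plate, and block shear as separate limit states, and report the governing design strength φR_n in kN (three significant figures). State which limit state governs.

Bolt shear: A_b = π·24²/4 = 452.4 mm²; R_n = 469 × 452.4 × 3 × 1 / 1000 = 636.5 kN → 0.75 × 636.5 = 477 kN.
Bearing: edge l_c = 36.5, r_n = 102.9 kN; interior l_c = 58, r_n = 135.4 kN; R_n = 102.9 + 2·135.4 = 373.7 kN → 280 kN.
Block shear: A_gv = 1100, A_nv = 737.5, A_nt = 102.5 mm²; R_n = min(0.6F_uA_nv, 0.6F_yA_gv) + U_bs·F_u·A_nt = 256.1 kN → 192 kN.
Block shear governs: 192 kN.

192 kN (block shear governs)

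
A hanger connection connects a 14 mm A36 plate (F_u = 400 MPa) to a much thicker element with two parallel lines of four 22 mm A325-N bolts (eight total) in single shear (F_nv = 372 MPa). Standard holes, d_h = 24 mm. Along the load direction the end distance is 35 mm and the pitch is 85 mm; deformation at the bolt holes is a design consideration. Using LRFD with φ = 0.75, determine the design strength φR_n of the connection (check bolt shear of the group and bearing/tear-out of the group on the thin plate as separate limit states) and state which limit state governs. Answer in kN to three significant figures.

Bolt shear: A_b = π·22²/4 = 380.1 mm²; R_n = 372 × 380.1 × 8 × 1 / 1000 = 1131 kN → 0.75 × 1131 = 848 kN.
Bearing (1.2 l_c t F_u ≤ 2.4 d t F_u): upper limit = 2.4·22·14·400 / 1000 = 295.7 kN.
  Edge l_c = 35 − 24/2 = 23 → r_n = 154.6 kN; interior l_c = 85 − 24 = 61 → r_n = 295.7 kN.
  R_n,bearing = 2·154.6 + 6·295.7 = 2083 kN → 0.75 × 2083 = 1560 kN.
Bolt shear governs: 848 kN.

848 kN (bolt shear governs)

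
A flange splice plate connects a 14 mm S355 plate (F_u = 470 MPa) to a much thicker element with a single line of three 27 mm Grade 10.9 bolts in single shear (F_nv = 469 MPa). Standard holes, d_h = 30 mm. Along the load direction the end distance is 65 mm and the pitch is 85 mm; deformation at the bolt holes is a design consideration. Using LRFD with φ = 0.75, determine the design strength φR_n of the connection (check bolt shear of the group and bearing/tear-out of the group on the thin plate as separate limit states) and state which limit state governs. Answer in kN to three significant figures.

Bolt shear: A_b = π·27²/4 = 572.6 mm²; R_n = 469 × 572.6 × 3 × 1 / 1000 = 805.6 kN → 0.75 × 805.6 = 604 kN.
Bearing (1.2 l_c t F_u ≤ 2.4 d t F_u): upper limit = 2.4·27·14·470 / 1000 = 426.4 kN.
  Edge l_c = 65 − 30/2 = 50 → r_n = 394.8 kN; interior l_c = 85 − 30 = 55 → r_n = 426.4 kN.
  R_n,bearing = 1·394.8 + 2·426.4 = 1248 kN → 0.75 × 1248 = 936 kN.
Bolt shear governs: 604 kN.

604 kN (bolt shear governs)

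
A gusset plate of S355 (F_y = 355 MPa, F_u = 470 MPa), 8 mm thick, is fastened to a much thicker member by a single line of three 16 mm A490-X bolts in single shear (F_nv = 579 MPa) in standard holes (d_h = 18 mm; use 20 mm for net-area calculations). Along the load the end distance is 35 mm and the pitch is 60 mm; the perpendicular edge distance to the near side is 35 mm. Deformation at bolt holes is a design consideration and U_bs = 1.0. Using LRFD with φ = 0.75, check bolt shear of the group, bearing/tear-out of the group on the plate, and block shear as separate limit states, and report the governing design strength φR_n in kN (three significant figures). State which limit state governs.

Bolt shear: A_b = π·16²/4 = 201.1 mm²; R_n = 579 × 201.1 × 3 × 1 / 1000 = 349.2 kN → 0.75 × 349.2 = 262 kN.
Bearing: edge l_c = 26, r_n = 117.3 kN; interior l_c = 42, r_n = 144.4 kN; R_n = 117.3 + 2·144.4 = 406.1 kN → 305 kN.
Block shear: A_gv = 1240, A_nv = 840, A_nt = 200 mm²; R_n = min(0.6F_uA_nv, 0.6F_yA_gv) + U_bs·F_u·A_nt = 330.9 kN → 248 kN.
Block shear governs: 248 kN.

248 kN (block shear governs)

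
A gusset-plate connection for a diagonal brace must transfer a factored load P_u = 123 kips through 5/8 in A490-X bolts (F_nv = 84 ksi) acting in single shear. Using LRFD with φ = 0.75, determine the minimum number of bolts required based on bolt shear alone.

7 bolts

A_b = π·0.625²/4 = 0.3068 in².
Per-bolt design strength φR_n = 0.75 × 84 × 0.3068 × 1 = 19.33 kips.
n ≥ 123 / 19.33 = 6.364 → use 7 bolts.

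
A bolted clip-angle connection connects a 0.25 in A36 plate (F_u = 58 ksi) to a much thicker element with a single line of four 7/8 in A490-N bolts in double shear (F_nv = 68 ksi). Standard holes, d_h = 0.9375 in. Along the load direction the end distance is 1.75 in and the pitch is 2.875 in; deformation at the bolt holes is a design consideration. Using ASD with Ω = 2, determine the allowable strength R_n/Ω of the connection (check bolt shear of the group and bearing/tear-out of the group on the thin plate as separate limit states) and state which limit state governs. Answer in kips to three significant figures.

Bolt shear: A_b = π·0.875²/4 = 0.6013 in²; R_n = 68 × 0.6013 × 4 × 2 = 327.1 kips → 327.1 / 2 = 164 kips.
Bearing (1.2 l_c t F_u ≤ 2.4 d t F_u): upper limit = 2.4·0.875·0.25·58 = 30.45 kips.
  Edge l_c = 1.75 − 0.9375/2 = 1.281 → r_n = 22.29 kips; interior l_c = 2.875 − 0.9375 = 1.938 → r_n = 30.45 kips.
  R_n,bearing = 1·22.29 + 3·30.45 = 113.6 kips → 113.6 / 2 = 56.8 kips.
Bearing governs: 56.8 kips.

56.8 kips (bearing governs)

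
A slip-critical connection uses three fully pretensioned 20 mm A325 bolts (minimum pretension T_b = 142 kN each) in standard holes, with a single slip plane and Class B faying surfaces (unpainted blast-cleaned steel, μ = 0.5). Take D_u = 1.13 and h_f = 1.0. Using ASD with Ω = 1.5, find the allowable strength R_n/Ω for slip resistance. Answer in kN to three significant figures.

160 kN

R_n = μ · D_u · h_f · T_b · n_s · n_b = 0.5 × 1.13 × 1.0 × 142 × 1 × 3 = 240.7 kN.
Allowable strength R_n/Ω = 240.7 / 1.5 = 160 kN.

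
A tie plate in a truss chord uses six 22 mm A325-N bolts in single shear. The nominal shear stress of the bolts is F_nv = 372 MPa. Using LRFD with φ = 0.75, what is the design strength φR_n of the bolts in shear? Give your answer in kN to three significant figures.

636 kN

A_b = π × 22² / 4 = 380.1 mm².
R_n = F_nv · A_b · n · n_s = 372 × 380.1 × 6 × 1 / 1000 = 848.5 kN.
Design strength φR_n = 0.75 × 848.5 = 636 kN.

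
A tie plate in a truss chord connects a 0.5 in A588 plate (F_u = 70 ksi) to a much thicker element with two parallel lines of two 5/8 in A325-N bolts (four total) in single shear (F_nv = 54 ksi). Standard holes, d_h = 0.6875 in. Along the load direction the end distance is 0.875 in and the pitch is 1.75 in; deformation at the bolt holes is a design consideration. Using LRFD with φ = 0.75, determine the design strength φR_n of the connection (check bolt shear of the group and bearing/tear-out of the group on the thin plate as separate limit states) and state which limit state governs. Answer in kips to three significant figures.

49.7 kips (bolt shear governs)

Bolt shear: A_b = π·0.625²/4 = 0.3068 in²; R_n = 54 × 0.3068 × 4 × 1 = 66.27 kips → 0.75 × 66.27 = 49.7 kips.
Bearing (1.2 l_c t F_u ≤ 2.4 d t F_u): upper limit = 2.4·0.625·0.5·70 = 52.5 kips.
  Edge l_c = 0.875 − 0.6875/2 = 0.5312 → r_n = 22.31 kips; interior l_c = 1.75 − 0.6875 = 1.062 → r_n = 44.62 kips.
  R_n,bearing = 2·22.31 + 2·44.62 = 133.9 kips → 0.75 × 133.9 = 100 kips.
Bolt shear governs: 49.7 kips.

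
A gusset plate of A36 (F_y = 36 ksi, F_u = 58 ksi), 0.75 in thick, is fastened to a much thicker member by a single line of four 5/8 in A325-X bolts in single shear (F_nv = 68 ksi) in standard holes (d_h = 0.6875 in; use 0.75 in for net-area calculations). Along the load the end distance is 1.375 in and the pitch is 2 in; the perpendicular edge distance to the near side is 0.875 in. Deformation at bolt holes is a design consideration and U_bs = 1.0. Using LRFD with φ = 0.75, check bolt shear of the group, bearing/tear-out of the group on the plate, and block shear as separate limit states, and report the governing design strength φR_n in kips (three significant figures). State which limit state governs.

62.6 kips (bolt shear governs)

Bolt shear: A_b = π·0.625²/4 = 0.3068 in²; R_n = 68 × 0.3068 × 4 × 1 = 83.45 kips → 0.75 × 83.45 = 62.6 kips.
Bearing: edge l_c = 1.031, r_n = 53.83 kips; interior l_c = 1.312, r_n = 65.25 kips; R_n = 53.83 + 3·65.25 = 249.6 kips → 187 kips.
Block shear: A_gv = 5.531, A_nv = 3.562, A_nt = 0.375 in²; R_n = min(0.6F_uA_nv, 0.6F_yA_gv) + U_bs·F_u·A_nt = 141.2 kips → 106 kips.
Bolt shear governs: 62.6 kips.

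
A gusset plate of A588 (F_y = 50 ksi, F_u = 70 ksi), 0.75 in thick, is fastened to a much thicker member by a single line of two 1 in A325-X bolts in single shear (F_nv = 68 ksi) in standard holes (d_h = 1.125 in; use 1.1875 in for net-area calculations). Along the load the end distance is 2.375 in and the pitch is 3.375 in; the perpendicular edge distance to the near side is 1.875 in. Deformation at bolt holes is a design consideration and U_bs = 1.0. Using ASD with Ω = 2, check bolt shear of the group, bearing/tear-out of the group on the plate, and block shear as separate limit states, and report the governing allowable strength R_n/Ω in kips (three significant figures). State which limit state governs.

53.4 kips (bolt shear governs)

Bolt shear: A_b = π·1²/4 = 0.7854 in²; R_n = 68 × 0.7854 × 2 × 1 = 106.8 kips → 106.8 / 2 = 53.4 kips.
Bearing: edge l_c = 1.812, r_n = 114.2 kips; interior l_c = 2.25, r_n = 126 kips; R_n = 114.2 + 1·126 = 240.2 kips → 120 kips.
Block shear: A_gv = 4.312, A_nv = 2.977, A_nt = 0.9609 in²; R_n = min(0.6F_uA_nv, 0.6F_yA_gv) + U_bs·F_u·A_nt = 192.3 kips → 96.1 kips.
Bolt shear governs: 53.4 kips.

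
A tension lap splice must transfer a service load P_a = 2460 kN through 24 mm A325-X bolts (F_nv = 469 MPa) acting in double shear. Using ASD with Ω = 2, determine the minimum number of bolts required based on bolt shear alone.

12 bolts

A_b = π·24²/4 = 452.4 mm².
Per-bolt allowable strength R_n/Ω = 469 × 452.4 × 2 / 1000 / 2 = 212.2 kN.
n ≥ 2460 / 212.2 = 11.59 → use 12 bolts.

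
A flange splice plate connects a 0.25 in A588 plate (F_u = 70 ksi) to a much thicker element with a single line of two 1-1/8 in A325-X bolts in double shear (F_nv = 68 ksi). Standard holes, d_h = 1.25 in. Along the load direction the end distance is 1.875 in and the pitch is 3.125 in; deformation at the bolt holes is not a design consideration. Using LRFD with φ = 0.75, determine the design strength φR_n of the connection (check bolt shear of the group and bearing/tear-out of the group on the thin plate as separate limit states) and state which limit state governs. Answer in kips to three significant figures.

Bolt shear: A_b = π·1.125²/4 = 0.994 in²; R_n = 68 × 0.994 × 2 × 2 = 270.4 kips → 0.75 × 270.4 = 203 kips.
Bearing (1.5 l_c t F_u ≤ 3.0 d t F_u): upper limit = 3.0·1.125·0.25·70 = 59.06 kips.
  Edge l_c = 1.875 − 1.25/2 = 1.25 → r_n = 32.81 kips; interior l_c = 3.125 − 1.25 = 1.875 → r_n = 49.22 kips.
  R_n,bearing = 1·32.81 + 1·49.22 = 82.03 kips → 0.75 × 82.03 = 61.5 kips.
Bearing governs: 61.5 kips.

61.5 kips (bearing governs)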